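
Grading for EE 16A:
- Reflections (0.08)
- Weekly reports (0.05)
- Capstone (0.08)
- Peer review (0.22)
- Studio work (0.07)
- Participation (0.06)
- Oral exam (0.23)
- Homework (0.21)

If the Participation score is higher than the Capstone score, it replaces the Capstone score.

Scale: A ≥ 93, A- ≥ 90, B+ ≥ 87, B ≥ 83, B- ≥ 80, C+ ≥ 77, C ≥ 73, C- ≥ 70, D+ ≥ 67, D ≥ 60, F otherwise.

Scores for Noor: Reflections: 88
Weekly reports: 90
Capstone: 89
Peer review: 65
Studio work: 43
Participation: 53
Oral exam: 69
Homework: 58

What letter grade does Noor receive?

D+

Participation (53) ≤ Capstone (89), so Capstone stays at 89.
Weighted total:
  Reflections 88 × 0.08 = 7.04
  Weekly reports 90 × 0.05 = 4.5
  Capstone 89 × 0.08 = 7.12
  Peer review 65 × 0.22 = 14.3
  Studio work 43 × 0.07 = 3.01
  Participation 53 × 0.06 = 3.18
  Oral exam 69 × 0.23 = 15.87
  Homework 58 × 0.21 = 12.18
Sum = 67.2
67.2 is ≥ 67 and < 70 → D+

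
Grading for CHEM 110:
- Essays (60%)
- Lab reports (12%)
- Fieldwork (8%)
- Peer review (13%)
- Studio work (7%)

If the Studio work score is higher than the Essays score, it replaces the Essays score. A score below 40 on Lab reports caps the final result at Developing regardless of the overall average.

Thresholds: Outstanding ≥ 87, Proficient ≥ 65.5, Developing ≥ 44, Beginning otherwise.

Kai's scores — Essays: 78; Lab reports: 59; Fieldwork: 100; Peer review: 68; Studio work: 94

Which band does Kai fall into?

Proficient

Studio work (94) > Essays (78), so Essays counts as 94.
Lab reports score 59 ≥ 40: minimum met.
Weighted total:
  Essays 94 × 0.6 = 56.4
  Lab reports 59 × 0.12 = 7.08
  Fieldwork 100 × 0.08 = 8
  Peer review 68 × 0.13 = 8.84
  Studio work 94 × 0.07 = 6.58
Sum = 86.9
86.9 is ≥ 65.5 and < 87 → Proficient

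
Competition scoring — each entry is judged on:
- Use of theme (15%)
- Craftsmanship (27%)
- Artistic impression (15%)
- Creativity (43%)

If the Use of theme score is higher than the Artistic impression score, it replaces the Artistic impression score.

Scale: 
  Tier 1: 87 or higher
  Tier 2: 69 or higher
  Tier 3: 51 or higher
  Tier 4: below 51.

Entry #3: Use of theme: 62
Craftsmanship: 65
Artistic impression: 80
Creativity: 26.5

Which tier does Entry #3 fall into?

Tier 4

Use of theme (62) ≤ Artistic impression (80), so Artistic impression stays at 80.
Weighted total:
  Use of theme 62 × 0.15 = 9.3
  Craftsmanship 65 × 0.27 = 17.55
  Artistic impression 80 × 0.15 = 12
  Creativity 26.5 × 0.43 = 11.395
Sum = 50.245
50.245 < 51 → Tier 4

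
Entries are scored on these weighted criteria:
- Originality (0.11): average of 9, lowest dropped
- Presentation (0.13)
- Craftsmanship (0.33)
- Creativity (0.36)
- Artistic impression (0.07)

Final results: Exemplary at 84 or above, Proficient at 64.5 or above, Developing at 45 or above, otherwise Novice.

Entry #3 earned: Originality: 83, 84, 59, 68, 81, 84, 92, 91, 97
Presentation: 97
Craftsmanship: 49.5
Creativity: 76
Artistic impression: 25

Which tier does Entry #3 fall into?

Originality: drop 59 → average of remaining 8 = 680/8 = 85
Weighted total:
  Originality 85 × 0.11 = 9.35
  Presentation 97 × 0.13 = 12.61
  Craftsmanship 49.5 × 0.33 = 16.335
  Creativity 76 × 0.36 = 27.36
  Artistic impression 25 × 0.07 = 1.75
Sum = 67.405
67.405 is ≥ 64.5 and < 84 → Proficient

Proficient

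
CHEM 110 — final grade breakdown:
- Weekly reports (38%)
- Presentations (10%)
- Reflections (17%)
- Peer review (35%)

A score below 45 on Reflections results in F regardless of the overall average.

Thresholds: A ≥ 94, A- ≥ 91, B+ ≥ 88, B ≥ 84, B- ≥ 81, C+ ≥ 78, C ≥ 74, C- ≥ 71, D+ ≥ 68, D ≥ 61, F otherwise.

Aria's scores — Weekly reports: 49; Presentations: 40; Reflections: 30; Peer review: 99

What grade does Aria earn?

F

Reflections score 30 < 45: minimum not met.
Weighted total:
  Weekly reports 49 × 0.38 = 18.62
  Presentations 40 × 0.1 = 4
  Reflections 30 × 0.17 = 5.1
  Peer review 99 × 0.35 = 34.65
Sum = 62.37
Because the Reflections minimum was not met, the result is F.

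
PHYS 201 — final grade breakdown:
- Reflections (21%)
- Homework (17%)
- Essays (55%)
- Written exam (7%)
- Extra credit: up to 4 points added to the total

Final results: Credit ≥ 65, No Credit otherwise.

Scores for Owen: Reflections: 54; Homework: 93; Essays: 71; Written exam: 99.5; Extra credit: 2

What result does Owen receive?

Weighted total:
  Reflections 54 × 0.21 = 11.34
  Homework 93 × 0.17 = 15.81
  Essays 71 × 0.55 = 39.05
  Written exam 99.5 × 0.07 = 6.965
Sum = 73.165
Extra credit: 73.165 + 2 = 75.165
75.165 ≥ 65 → Credit

Credit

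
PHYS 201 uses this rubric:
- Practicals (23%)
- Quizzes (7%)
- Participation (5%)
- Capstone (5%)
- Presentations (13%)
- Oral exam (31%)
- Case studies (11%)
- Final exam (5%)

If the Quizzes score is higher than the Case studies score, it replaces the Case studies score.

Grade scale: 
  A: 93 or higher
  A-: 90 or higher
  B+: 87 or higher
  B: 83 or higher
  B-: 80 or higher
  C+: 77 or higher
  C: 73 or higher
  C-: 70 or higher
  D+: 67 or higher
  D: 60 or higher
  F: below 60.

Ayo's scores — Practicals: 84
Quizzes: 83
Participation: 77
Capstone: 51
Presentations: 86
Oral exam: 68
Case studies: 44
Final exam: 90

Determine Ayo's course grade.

C+

Quizzes (83) > Case studies (44), so Case studies counts as 83.
Weighted total:
  Practicals 84 × 0.23 = 19.32
  Quizzes 83 × 0.07 = 5.81
  Participation 77 × 0.05 = 3.85
  Capstone 51 × 0.05 = 2.55
  Presentations 86 × 0.13 = 11.18
  Oral exam 68 × 0.31 = 21.08
  Case studies 83 × 0.11 = 9.13
  Final exam 90 × 0.05 = 4.5
Sum = 77.42
77.42 is ≥ 77 and < 80 → C+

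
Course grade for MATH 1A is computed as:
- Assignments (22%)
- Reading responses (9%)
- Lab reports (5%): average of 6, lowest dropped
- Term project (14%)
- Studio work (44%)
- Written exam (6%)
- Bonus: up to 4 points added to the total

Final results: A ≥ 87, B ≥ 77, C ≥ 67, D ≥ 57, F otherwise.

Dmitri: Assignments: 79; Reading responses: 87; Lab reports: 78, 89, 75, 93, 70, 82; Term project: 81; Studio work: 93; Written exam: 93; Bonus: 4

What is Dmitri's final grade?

Lab reports: drop 70 → average of remaining 5 = 417/5 = 83.4
Weighted total:
  Assignments 79 × 0.22 = 17.38
  Reading responses 87 × 0.09 = 7.83
  Lab reports 83.4 × 0.05 = 4.17
  Term project 81 × 0.14 = 11.34
  Studio work 93 × 0.44 = 40.92
  Written exam 93 × 0.06 = 5.58
Sum = 87.22
Bonus: 87.22 + 4 = 91.22
91.22 ≥ 87 → A

A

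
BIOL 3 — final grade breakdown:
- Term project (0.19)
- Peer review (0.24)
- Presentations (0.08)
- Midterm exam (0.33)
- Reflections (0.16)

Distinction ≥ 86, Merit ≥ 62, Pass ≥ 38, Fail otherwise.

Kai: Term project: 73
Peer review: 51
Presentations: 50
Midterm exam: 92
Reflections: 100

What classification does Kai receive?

Merit

Weighted total:
  Term project 73 × 0.19 = 13.87
  Peer review 51 × 0.24 = 12.24
  Presentations 50 × 0.08 = 4
  Midterm exam 92 × 0.33 = 30.36
  Reflections 100 × 0.16 = 16
Sum = 76.47
76.47 is ≥ 62 and < 86 → Merit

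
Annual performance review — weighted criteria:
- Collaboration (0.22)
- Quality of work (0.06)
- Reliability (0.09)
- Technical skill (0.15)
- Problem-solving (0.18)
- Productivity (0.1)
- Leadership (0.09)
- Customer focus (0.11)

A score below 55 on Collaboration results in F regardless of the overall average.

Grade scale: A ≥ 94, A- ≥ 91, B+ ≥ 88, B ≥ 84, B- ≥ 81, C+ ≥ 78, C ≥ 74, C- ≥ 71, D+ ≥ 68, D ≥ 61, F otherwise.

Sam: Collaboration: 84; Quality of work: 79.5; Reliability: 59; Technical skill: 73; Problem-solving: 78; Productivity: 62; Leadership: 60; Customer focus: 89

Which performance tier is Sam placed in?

C

Collaboration score 84 ≥ 55: minimum met.
Weighted total:
  Collaboration 84 × 0.22 = 18.48
  Quality of work 79.5 × 0.06 = 4.77
  Reliability 59 × 0.09 = 5.31
  Technical skill 73 × 0.15 = 10.95
  Problem-solving 78 × 0.18 = 14.04
  Productivity 62 × 0.1 = 6.2
  Leadership 60 × 0.09 = 5.4
  Customer focus 89 × 0.11 = 9.79
Sum = 74.94
74.94 is ≥ 74 and < 78 → C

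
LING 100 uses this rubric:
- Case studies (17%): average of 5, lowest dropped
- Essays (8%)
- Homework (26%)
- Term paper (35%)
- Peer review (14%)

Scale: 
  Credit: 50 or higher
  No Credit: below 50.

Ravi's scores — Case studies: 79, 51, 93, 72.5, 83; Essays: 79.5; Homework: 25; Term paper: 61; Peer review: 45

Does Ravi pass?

Credit

Case studies: drop 51 → average of remaining 4 = 327.5/4 = 81.875
Weighted total:
  Case studies 81.875 × 0.17 = 13.91875
  Essays 79.5 × 0.08 = 6.36
  Homework 25 × 0.26 = 6.5
  Term paper 61 × 0.35 = 21.35
  Peer review 45 × 0.14 = 6.3
Sum = 54.42875
54.42875 ≥ 50 → Credit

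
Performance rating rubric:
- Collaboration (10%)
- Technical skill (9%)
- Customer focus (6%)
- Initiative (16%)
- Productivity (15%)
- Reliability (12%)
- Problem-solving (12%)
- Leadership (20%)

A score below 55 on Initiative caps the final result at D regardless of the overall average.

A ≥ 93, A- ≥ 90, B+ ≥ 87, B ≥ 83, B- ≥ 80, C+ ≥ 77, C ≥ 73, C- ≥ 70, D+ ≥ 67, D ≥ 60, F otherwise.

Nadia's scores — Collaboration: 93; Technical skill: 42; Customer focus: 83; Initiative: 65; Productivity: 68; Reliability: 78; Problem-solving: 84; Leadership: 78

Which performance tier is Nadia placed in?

Initiative score 65 ≥ 55: minimum met.
Weighted total:
  Collaboration 93 × 0.1 = 9.3
  Technical skill 42 × 0.09 = 3.78
  Customer focus 83 × 0.06 = 4.98
  Initiative 65 × 0.16 = 10.4
  Productivity 68 × 0.15 = 10.2
  Reliability 78 × 0.12 = 9.36
  Problem-solving 84 × 0.12 = 10.08
  Leadership 78 × 0.2 = 15.6
Sum = 73.7
73.7 is ≥ 73 and < 77 → C

C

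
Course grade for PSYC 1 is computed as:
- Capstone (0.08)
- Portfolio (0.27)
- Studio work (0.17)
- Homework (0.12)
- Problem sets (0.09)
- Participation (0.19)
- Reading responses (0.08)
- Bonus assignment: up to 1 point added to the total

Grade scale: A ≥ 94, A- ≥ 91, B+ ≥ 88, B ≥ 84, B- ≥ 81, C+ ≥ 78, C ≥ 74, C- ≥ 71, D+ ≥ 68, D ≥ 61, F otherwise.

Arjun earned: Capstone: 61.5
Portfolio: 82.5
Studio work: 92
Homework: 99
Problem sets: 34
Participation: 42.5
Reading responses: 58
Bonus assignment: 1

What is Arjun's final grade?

C-

Weighted total:
  Capstone 61.5 × 0.08 = 4.92
  Portfolio 82.5 × 0.27 = 22.275
  Studio work 92 × 0.17 = 15.64
  Homework 99 × 0.12 = 11.88
  Problem sets 34 × 0.09 = 3.06
  Participation 42.5 × 0.19 = 8.075
  Reading responses 58 × 0.08 = 4.64
Sum = 70.49
Bonus assignment: 70.49 + 1 = 71.49
71.49 is ≥ 71 and < 74 → C-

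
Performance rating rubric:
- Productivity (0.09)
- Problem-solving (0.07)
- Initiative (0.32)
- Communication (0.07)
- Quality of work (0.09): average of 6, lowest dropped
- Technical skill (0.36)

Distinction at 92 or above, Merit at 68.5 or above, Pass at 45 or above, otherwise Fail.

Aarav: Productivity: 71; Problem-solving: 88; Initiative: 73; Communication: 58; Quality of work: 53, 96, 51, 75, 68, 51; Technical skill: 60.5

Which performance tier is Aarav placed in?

Quality of work: drop 51 → average of remaining 5 = 343/5 = 68.6
Weighted total:
  Productivity 71 × 0.09 = 6.39
  Problem-solving 88 × 0.07 = 6.16
  Initiative 73 × 0.32 = 23.36
  Communication 58 × 0.07 = 4.06
  Quality of work 68.6 × 0.09 = 6.174
  Technical skill 60.5 × 0.36 = 21.78
Sum = 67.924
67.924 is ≥ 45 and < 68.5 → Pass

Pass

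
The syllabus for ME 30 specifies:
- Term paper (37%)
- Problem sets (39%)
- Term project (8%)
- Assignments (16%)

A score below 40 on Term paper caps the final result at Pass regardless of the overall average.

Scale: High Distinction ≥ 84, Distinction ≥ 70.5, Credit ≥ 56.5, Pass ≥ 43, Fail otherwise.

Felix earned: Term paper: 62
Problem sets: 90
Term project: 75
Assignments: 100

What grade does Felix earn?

Distinction

Term paper score 62 ≥ 40: minimum met.
Weighted total:
  Term paper 62 × 0.37 = 22.94
  Problem sets 90 × 0.39 = 35.1
  Term project 75 × 0.08 = 6
  Assignments 100 × 0.16 = 16
Sum = 80.04
80.04 is ≥ 70.5 and < 84 → Distinction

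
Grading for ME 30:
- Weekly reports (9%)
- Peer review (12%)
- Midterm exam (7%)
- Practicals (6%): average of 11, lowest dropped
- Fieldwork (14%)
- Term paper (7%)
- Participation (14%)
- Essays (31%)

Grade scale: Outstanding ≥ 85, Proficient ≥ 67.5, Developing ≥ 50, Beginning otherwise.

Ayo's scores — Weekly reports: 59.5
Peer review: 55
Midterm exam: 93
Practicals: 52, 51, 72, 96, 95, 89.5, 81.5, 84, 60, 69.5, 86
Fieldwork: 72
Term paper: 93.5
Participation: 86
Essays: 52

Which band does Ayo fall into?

Practicals: drop 51 → average of remaining 10 = 785.5/10 = 78.55
Weighted total:
  Weekly reports 59.5 × 0.09 = 5.355
  Peer review 55 × 0.12 = 6.6
  Midterm exam 93 × 0.07 = 6.51
  Practicals 78.55 × 0.06 = 4.713
  Fieldwork 72 × 0.14 = 10.08
  Term paper 93.5 × 0.07 = 6.545
  Participation 86 × 0.14 = 12.04
  Essays 52 × 0.31 = 16.12
Sum = 67.963
67.963 is ≥ 67.5 and < 85 → Proficient

Proficient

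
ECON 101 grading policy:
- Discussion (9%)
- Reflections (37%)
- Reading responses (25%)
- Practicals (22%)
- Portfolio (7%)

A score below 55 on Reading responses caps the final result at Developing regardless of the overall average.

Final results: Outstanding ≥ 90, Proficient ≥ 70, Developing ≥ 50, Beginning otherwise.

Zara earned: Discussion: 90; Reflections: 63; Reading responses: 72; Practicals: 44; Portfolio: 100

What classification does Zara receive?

Reading responses score 72 ≥ 55: minimum met.
Weighted total:
  Discussion 90 × 0.09 = 8.1
  Reflections 63 × 0.37 = 23.31
  Reading responses 72 × 0.25 = 18
  Practicals 44 × 0.22 = 9.68
  Portfolio 100 × 0.07 = 7
Sum = 66.09
66.09 is ≥ 50 and < 70 → Developing

Developing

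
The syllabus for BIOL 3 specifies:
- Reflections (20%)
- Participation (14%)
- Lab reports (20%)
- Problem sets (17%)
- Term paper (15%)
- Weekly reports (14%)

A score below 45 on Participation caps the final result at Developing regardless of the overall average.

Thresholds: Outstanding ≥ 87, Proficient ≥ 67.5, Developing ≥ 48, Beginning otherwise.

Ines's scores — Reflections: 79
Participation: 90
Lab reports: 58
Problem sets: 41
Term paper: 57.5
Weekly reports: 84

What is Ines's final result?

Participation score 90 ≥ 45: minimum met.
Weighted total:
  Reflections 79 × 0.2 = 15.8
  Participation 90 × 0.14 = 12.6
  Lab reports 58 × 0.2 = 11.6
  Problem sets 41 × 0.17 = 6.97
  Term paper 57.5 × 0.15 = 8.625
  Weekly reports 84 × 0.14 = 11.76
Sum = 67.355
67.355 is ≥ 48 and < 67.5 → Developing

Developing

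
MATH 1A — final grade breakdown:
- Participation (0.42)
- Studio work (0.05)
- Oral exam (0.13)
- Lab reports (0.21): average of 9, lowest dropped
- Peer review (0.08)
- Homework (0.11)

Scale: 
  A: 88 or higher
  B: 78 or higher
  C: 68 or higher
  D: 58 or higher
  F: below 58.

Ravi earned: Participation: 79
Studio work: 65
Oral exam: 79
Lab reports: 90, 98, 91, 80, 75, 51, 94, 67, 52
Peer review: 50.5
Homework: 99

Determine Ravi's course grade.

Lab reports: drop 51 → average of remaining 8 = 647/8 = 80.875
Weighted total:
  Participation 79 × 0.42 = 33.18
  Studio work 65 × 0.05 = 3.25
  Oral exam 79 × 0.13 = 10.27
  Lab reports 80.875 × 0.21 = 16.98375
  Peer review 50.5 × 0.08 = 4.04
  Homework 99 × 0.11 = 10.89
Sum = 78.61375
78.61375 is ≥ 78 and < 88 → B

B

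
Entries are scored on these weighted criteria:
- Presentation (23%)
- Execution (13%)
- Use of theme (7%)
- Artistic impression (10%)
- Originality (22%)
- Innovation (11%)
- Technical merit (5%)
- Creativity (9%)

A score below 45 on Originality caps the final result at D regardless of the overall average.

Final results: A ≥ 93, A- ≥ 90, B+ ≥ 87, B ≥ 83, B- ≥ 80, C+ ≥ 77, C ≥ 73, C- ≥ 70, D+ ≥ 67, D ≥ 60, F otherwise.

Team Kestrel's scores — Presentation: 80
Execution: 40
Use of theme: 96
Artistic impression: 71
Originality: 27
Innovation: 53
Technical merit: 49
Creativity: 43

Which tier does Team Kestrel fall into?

Originality score 27 < 45: minimum not met.
Weighted total:
  Presentation 80 × 0.23 = 18.4
  Execution 40 × 0.13 = 5.2
  Use of theme 96 × 0.07 = 6.72
  Artistic impression 71 × 0.1 = 7.1
  Originality 27 × 0.22 = 5.94
  Innovation 53 × 0.11 = 5.83
  Technical merit 49 × 0.05 = 2.45
  Creativity 43 × 0.09 = 3.87
Sum = 55.51
55.51 would be F; cap at D applies → F.

F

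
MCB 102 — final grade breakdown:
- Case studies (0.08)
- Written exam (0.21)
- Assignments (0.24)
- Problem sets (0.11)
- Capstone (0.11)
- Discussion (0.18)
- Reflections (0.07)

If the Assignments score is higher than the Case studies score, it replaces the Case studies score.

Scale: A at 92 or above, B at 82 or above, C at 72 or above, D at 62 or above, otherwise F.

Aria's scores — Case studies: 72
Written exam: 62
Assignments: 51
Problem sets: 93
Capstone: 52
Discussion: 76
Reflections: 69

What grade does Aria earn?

D

Assignments (51) ≤ Case studies (72), so Case studies stays at 72.
Weighted total:
  Case studies 72 × 0.08 = 5.76
  Written exam 62 × 0.21 = 13.02
  Assignments 51 × 0.24 = 12.24
  Problem sets 93 × 0.11 = 10.23
  Capstone 52 × 0.11 = 5.72
  Discussion 76 × 0.18 = 13.68
  Reflections 69 × 0.07 = 4.83
Sum = 65.48
65.48 is ≥ 62 and < 72 → D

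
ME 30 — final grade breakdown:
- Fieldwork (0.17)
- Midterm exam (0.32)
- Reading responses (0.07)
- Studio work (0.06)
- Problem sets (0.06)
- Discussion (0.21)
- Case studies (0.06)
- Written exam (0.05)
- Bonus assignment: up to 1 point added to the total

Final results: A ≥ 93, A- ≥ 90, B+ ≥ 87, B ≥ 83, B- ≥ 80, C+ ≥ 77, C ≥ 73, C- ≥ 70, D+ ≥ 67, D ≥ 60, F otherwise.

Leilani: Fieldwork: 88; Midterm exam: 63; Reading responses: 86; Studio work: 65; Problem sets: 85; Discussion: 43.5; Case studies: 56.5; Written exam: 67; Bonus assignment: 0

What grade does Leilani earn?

D

Weighted total:
  Fieldwork 88 × 0.17 = 14.96
  Midterm exam 63 × 0.32 = 20.16
  Reading responses 86 × 0.07 = 6.02
  Studio work 65 × 0.06 = 3.9
  Problem sets 85 × 0.06 = 5.1
  Discussion 43.5 × 0.21 = 9.135
  Case studies 56.5 × 0.06 = 3.39
  Written exam 67 × 0.05 = 3.35
Sum = 66.015
Bonus assignment: 66.015 + 0 = 66.015
66.015 is ≥ 60 and < 67 → D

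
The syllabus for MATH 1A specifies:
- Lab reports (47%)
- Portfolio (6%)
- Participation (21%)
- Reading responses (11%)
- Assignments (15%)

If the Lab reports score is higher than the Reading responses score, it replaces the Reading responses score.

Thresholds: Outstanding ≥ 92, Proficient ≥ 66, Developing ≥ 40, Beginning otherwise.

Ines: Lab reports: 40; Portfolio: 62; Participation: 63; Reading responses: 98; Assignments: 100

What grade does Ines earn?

Lab reports (40) ≤ Reading responses (98), so Reading responses stays at 98.
Weighted total:
  Lab reports 40 × 0.47 = 18.8
  Portfolio 62 × 0.06 = 3.72
  Participation 63 × 0.21 = 13.23
  Reading responses 98 × 0.11 = 10.78
  Assignments 100 × 0.15 = 15
Sum = 61.53
61.53 is ≥ 40 and < 66 → Developing

Developing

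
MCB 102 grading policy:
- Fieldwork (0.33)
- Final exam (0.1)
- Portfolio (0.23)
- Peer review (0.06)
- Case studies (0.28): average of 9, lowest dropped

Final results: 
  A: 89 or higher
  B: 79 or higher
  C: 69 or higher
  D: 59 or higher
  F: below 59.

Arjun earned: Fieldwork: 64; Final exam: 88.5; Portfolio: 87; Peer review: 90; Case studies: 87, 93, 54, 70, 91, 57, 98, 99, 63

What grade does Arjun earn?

Case studies: drop 54 → average of remaining 8 = 658/8 = 82.25
Weighted total:
  Fieldwork 64 × 0.33 = 21.12
  Final exam 88.5 × 0.1 = 8.85
  Portfolio 87 × 0.23 = 20.01
  Peer review 90 × 0.06 = 5.4
  Case studies 82.25 × 0.28 = 23.03
Sum = 78.41
78.41 is ≥ 69 and < 79 → C

C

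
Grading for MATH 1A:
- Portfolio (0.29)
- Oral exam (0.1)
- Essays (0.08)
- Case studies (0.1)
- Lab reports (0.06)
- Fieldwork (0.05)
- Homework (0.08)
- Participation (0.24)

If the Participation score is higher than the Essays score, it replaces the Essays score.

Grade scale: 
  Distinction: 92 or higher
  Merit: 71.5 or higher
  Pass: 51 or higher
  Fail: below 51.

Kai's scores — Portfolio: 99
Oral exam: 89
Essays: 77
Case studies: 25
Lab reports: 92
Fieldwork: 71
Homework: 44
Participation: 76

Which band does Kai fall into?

Merit

Participation (76) ≤ Essays (77), so Essays stays at 77.
Weighted total:
  Portfolio 99 × 0.29 = 28.71
  Oral exam 89 × 0.1 = 8.9
  Essays 77 × 0.08 = 6.16
  Case studies 25 × 0.1 = 2.5
  Lab reports 92 × 0.06 = 5.52
  Fieldwork 71 × 0.05 = 3.55
  Homework 44 × 0.08 = 3.52
  Participation 76 × 0.24 = 18.24
Sum = 77.1
77.1 is ≥ 71.5 and < 92 → Merit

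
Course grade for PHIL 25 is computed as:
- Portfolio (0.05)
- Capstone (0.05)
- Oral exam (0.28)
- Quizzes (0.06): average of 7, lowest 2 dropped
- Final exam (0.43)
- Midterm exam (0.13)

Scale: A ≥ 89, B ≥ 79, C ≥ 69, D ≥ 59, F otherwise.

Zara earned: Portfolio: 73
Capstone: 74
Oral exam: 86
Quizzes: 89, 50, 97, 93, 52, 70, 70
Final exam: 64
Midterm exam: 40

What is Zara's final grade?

Quizzes: drop 50, 52 → average of remaining 5 = 419/5 = 83.8
Weighted total:
  Portfolio 73 × 0.05 = 3.65
  Capstone 74 × 0.05 = 3.7
  Oral exam 86 × 0.28 = 24.08
  Quizzes 83.8 × 0.06 = 5.028
  Final exam 64 × 0.43 = 27.52
  Midterm exam 40 × 0.13 = 5.2
Sum = 69.178
69.178 is ≥ 69 and < 79 → C

C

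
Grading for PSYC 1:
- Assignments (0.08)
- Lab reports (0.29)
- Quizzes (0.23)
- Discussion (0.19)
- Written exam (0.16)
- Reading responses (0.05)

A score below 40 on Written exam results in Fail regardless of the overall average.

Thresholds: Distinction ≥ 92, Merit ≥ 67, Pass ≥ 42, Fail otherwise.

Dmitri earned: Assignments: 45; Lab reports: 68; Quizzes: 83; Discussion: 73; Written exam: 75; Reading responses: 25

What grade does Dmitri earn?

Written exam score 75 ≥ 40: minimum met.
Weighted total:
  Assignments 45 × 0.08 = 3.6
  Lab reports 68 × 0.29 = 19.72
  Quizzes 83 × 0.23 = 19.09
  Discussion 73 × 0.19 = 13.87
  Written exam 75 × 0.16 = 12
  Reading responses 25 × 0.05 = 1.25
Sum = 69.53
69.53 is ≥ 67 and < 92 → Merit

Merit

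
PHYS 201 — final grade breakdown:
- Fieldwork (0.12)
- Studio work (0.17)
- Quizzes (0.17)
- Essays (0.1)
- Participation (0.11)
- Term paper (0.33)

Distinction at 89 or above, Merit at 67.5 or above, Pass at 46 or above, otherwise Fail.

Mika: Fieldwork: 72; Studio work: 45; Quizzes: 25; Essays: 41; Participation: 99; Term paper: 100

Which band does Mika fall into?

Weighted total:
  Fieldwork 72 × 0.12 = 8.64
  Studio work 45 × 0.17 = 7.65
  Quizzes 25 × 0.17 = 4.25
  Essays 41 × 0.1 = 4.1
  Participation 99 × 0.11 = 10.89
  Term paper 100 × 0.33 = 33
Sum = 68.53
68.53 is ≥ 67.5 and < 89 → Merit

Merit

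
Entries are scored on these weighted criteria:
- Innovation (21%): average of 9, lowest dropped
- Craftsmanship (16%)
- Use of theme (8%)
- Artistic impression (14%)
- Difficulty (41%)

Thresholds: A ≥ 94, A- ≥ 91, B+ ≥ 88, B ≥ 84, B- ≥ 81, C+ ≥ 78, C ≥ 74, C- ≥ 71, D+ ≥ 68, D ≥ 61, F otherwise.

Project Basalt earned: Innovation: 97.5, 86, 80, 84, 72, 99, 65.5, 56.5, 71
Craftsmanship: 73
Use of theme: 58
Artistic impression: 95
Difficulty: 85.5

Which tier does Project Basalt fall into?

Innovation: drop 56.5 → average of remaining 8 = 655/8 = 81.875
Weighted total:
  Innovation 81.875 × 0.21 = 17.19375
  Craftsmanship 73 × 0.16 = 11.68
  Use of theme 58 × 0.08 = 4.64
  Artistic impression 95 × 0.14 = 13.3
  Difficulty 85.5 × 0.41 = 35.055
Sum = 81.86875
81.86875 is ≥ 81 and < 84 → B-

B-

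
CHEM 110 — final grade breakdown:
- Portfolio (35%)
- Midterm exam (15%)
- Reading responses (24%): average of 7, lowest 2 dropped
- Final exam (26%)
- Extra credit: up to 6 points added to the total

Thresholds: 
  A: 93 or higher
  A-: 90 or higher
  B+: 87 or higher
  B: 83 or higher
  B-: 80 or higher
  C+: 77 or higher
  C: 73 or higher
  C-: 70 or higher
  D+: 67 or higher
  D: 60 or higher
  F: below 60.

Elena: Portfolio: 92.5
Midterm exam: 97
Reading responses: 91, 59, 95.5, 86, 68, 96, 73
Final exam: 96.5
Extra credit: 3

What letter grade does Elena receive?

A

Reading responses: drop 59, 68 → average of remaining 5 = 441.5/5 = 88.3
Weighted total:
  Portfolio 92.5 × 0.35 = 32.375
  Midterm exam 97 × 0.15 = 14.55
  Reading responses 88.3 × 0.24 = 21.192
  Final exam 96.5 × 0.26 = 25.09
Sum = 93.207
Extra credit: 93.207 + 3 = 96.207
96.207 ≥ 93 → A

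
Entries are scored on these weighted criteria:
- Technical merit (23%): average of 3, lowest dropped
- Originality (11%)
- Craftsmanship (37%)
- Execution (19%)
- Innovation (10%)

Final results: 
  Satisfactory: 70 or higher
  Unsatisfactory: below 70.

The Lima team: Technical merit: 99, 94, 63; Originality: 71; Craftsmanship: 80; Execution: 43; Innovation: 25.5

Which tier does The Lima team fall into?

Satisfactory

Technical merit: drop 63 → average of remaining 2 = 193/2 = 96.5
Weighted total:
  Technical merit 96.5 × 0.23 = 22.195
  Originality 71 × 0.11 = 7.81
  Craftsmanship 80 × 0.37 = 29.6
  Execution 43 × 0.19 = 8.17
  Innovation 25.5 × 0.1 = 2.55
Sum = 70.325
70.325 ≥ 70 → Satisfactory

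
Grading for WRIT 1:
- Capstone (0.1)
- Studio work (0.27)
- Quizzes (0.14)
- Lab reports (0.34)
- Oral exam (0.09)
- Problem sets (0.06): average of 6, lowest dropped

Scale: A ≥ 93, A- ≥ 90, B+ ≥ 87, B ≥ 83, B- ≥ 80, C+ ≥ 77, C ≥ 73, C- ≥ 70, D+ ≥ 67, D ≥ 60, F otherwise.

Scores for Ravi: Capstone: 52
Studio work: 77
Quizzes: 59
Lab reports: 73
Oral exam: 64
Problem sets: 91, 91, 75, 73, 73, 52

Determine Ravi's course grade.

D+

Problem sets: drop 52 → average of remaining 5 = 403/5 = 80.6
Weighted total:
  Capstone 52 × 0.1 = 5.2
  Studio work 77 × 0.27 = 20.79
  Quizzes 59 × 0.14 = 8.26
  Lab reports 73 × 0.34 = 24.82
  Oral exam 64 × 0.09 = 5.76
  Problem sets 80.6 × 0.06 = 4.836
Sum = 69.666
69.666 is ≥ 67 and < 70 → D+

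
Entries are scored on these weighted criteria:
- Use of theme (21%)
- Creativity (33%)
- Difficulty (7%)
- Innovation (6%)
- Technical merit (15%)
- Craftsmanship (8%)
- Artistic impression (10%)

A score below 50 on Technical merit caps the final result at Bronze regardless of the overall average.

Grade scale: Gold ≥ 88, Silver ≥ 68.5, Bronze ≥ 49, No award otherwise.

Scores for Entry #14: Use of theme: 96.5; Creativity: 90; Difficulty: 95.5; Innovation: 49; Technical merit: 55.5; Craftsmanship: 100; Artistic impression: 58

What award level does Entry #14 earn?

Silver

Technical merit score 55.5 ≥ 50: minimum met.
Weighted total:
  Use of theme 96.5 × 0.21 = 20.265
  Creativity 90 × 0.33 = 29.7
  Difficulty 95.5 × 0.07 = 6.685
  Innovation 49 × 0.06 = 2.94
  Technical merit 55.5 × 0.15 = 8.325
  Craftsmanship 100 × 0.08 = 8
  Artistic impression 58 × 0.1 = 5.8
Sum = 81.715
81.715 is ≥ 68.5 and < 88 → Silver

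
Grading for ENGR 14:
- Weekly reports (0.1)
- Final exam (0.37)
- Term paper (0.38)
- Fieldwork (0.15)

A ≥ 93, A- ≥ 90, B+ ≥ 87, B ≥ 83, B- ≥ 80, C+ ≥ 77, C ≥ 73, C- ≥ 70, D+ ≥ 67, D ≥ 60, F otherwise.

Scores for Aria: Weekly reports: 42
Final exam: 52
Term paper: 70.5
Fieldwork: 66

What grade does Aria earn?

D

Weighted total:
  Weekly reports 42 × 0.1 = 4.2
  Final exam 52 × 0.37 = 19.24
  Term paper 70.5 × 0.38 = 26.79
  Fieldwork 66 × 0.15 = 9.9
Sum = 60.13
60.13 is ≥ 60 and < 67 → D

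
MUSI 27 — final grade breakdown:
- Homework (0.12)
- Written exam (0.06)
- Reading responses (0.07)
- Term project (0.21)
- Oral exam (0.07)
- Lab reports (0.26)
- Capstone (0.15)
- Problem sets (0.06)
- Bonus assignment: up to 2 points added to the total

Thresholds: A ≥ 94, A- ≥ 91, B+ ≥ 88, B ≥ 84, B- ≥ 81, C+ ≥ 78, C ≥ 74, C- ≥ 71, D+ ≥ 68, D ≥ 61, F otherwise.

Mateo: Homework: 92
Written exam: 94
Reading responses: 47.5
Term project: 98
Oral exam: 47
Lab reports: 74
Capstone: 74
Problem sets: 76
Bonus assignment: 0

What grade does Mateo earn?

C+

Weighted total:
  Homework 92 × 0.12 = 11.04
  Written exam 94 × 0.06 = 5.64
  Reading responses 47.5 × 0.07 = 3.325
  Term project 98 × 0.21 = 20.58
  Oral exam 47 × 0.07 = 3.29
  Lab reports 74 × 0.26 = 19.24
  Capstone 74 × 0.15 = 11.1
  Problem sets 76 × 0.06 = 4.56
Sum = 78.775
Bonus assignment: 78.775 + 0 = 78.775
78.775 is ≥ 78 and < 81 → C+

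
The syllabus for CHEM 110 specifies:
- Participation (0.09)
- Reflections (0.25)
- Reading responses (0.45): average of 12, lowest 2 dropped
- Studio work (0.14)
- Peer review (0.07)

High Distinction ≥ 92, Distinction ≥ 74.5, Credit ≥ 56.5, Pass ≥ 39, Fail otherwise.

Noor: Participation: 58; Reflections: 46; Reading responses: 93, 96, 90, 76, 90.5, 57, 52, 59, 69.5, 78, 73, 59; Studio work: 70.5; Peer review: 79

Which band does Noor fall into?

Reading responses: drop 52, 57 → average of remaining 10 = 784/10 = 78.4
Weighted total:
  Participation 58 × 0.09 = 5.22
  Reflections 46 × 0.25 = 11.5
  Reading responses 78.4 × 0.45 = 35.28
  Studio work 70.5 × 0.14 = 9.87
  Peer review 79 × 0.07 = 5.53
Sum = 67.4
67.4 is ≥ 56.5 and < 74.5 → Credit

Credit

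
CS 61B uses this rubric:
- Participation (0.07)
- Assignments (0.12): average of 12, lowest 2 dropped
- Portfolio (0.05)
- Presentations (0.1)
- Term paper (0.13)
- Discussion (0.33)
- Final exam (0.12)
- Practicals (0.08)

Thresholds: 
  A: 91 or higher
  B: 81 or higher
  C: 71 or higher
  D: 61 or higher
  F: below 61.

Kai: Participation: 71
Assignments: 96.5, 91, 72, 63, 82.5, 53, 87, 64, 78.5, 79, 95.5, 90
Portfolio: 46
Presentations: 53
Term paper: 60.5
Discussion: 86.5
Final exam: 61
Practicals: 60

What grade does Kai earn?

Assignments: drop 53, 63 → average of remaining 10 = 836/10 = 83.6
Weighted total:
  Participation 71 × 0.07 = 4.97
  Assignments 83.6 × 0.12 = 10.032
  Portfolio 46 × 0.05 = 2.3
  Presentations 53 × 0.1 = 5.3
  Term paper 60.5 × 0.13 = 7.865
  Discussion 86.5 × 0.33 = 28.545
  Final exam 61 × 0.12 = 7.32
  Practicals 60 × 0.08 = 4.8
Sum = 71.132
71.132 is ≥ 71 and < 81 → C

C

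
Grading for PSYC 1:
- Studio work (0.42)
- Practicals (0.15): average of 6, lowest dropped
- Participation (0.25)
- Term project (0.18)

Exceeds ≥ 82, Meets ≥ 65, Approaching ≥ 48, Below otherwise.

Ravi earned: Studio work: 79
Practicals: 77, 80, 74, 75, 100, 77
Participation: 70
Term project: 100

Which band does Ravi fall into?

Meets

Practicals: drop 74 → average of remaining 5 = 409/5 = 81.8
Weighted total:
  Studio work 79 × 0.42 = 33.18
  Practicals 81.8 × 0.15 = 12.27
  Participation 70 × 0.25 = 17.5
  Term project 100 × 0.18 = 18
Sum = 80.95
80.95 is ≥ 65 and < 82 → Meets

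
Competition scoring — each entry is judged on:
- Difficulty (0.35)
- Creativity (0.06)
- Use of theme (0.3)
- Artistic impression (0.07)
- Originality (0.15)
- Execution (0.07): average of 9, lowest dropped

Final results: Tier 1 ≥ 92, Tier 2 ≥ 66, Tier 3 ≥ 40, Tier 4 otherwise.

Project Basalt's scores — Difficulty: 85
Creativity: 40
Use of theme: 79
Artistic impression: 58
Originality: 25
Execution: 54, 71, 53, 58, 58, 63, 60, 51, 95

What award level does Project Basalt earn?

Tier 2

Execution: drop 51 → average of remaining 8 = 512/8 = 64
Weighted total:
  Difficulty 85 × 0.35 = 29.75
  Creativity 40 × 0.06 = 2.4
  Use of theme 79 × 0.3 = 23.7
  Artistic impression 58 × 0.07 = 4.06
  Originality 25 × 0.15 = 3.75
  Execution 64 × 0.07 = 4.48
Sum = 68.14
68.14 is ≥ 66 and < 92 → Tier 2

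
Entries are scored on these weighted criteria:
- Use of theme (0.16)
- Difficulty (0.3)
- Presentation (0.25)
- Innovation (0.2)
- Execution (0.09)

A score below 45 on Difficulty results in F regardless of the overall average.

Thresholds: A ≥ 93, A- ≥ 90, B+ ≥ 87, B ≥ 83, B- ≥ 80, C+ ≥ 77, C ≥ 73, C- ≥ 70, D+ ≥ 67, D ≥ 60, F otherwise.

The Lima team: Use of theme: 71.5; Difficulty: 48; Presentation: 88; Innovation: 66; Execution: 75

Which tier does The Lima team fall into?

D+

Difficulty score 48 ≥ 45: minimum met.
Weighted total:
  Use of theme 71.5 × 0.16 = 11.44
  Difficulty 48 × 0.3 = 14.4
  Presentation 88 × 0.25 = 22
  Innovation 66 × 0.2 = 13.2
  Execution 75 × 0.09 = 6.75
Sum = 67.79
67.79 is ≥ 67 and < 70 → D+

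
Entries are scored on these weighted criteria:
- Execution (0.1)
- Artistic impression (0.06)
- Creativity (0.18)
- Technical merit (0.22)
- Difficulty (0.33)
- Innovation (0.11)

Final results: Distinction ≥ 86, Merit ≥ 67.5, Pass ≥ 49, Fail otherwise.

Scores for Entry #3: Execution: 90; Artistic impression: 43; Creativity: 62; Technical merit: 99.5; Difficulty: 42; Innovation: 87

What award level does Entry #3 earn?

Weighted total:
  Execution 90 × 0.1 = 9
  Artistic impression 43 × 0.06 = 2.58
  Creativity 62 × 0.18 = 11.16
  Technical merit 99.5 × 0.22 = 21.89
  Difficulty 42 × 0.33 = 13.86
  Innovation 87 × 0.11 = 9.57
Sum = 68.06
68.06 is ≥ 67.5 and < 86 → Merit

Merit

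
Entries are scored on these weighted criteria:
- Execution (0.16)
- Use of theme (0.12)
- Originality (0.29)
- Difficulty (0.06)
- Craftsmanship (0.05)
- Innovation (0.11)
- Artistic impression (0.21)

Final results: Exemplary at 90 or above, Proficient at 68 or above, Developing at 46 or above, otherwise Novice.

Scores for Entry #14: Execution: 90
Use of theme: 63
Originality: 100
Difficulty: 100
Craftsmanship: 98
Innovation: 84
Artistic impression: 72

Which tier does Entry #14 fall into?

Weighted total:
  Execution 90 × 0.16 = 14.4
  Use of theme 63 × 0.12 = 7.56
  Originality 100 × 0.29 = 29
  Difficulty 100 × 0.06 = 6
  Craftsmanship 98 × 0.05 = 4.9
  Innovation 84 × 0.11 = 9.24
  Artistic impression 72 × 0.21 = 15.12
Sum = 86.22
86.22 is ≥ 68 and < 90 → Proficient

Proficient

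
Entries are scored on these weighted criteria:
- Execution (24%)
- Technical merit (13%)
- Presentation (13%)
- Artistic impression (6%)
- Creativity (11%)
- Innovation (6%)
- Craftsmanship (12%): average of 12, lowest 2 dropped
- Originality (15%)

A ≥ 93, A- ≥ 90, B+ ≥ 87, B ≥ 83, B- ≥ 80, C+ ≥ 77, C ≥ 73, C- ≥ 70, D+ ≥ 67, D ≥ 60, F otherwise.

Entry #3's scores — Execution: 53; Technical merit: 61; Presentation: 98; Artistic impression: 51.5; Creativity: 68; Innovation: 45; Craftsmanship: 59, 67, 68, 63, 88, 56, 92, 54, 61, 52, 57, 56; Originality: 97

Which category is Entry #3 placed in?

Craftsmanship: drop 52, 54 → average of remaining 10 = 667/10 = 66.7
Weighted total:
  Execution 53 × 0.24 = 12.72
  Technical merit 61 × 0.13 = 7.93
  Presentation 98 × 0.13 = 12.74
  Artistic impression 51.5 × 0.06 = 3.09
  Creativity 68 × 0.11 = 7.48
  Innovation 45 × 0.06 = 2.7
  Craftsmanship 66.7 × 0.12 = 8.004
  Originality 97 × 0.15 = 14.55
Sum = 69.214
69.214 is ≥ 67 and < 70 → D+

D+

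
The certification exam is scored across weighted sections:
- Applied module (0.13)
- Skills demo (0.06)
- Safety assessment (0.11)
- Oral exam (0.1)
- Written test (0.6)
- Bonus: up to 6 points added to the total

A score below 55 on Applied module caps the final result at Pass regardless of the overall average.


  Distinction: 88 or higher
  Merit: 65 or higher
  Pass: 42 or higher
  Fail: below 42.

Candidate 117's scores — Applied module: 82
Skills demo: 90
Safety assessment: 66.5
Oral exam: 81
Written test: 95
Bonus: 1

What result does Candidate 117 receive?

Applied module score 82 ≥ 55: minimum met.
Weighted total:
  Applied module 82 × 0.13 = 10.66
  Skills demo 90 × 0.06 = 5.4
  Safety assessment 66.5 × 0.11 = 7.315
  Oral exam 81 × 0.1 = 8.1
  Written test 95 × 0.6 = 57
Sum = 88.475
Bonus: 88.475 + 1 = 89.475
89.475 ≥ 88 → Distinction

Distinction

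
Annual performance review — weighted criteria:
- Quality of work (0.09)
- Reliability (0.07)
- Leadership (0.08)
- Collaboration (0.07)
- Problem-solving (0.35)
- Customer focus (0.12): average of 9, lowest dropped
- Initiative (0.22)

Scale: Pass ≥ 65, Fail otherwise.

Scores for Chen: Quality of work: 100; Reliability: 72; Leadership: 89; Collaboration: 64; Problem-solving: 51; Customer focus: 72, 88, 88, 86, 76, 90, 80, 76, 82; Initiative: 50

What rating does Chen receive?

Customer focus: drop 72 → average of remaining 8 = 666/8 = 83.25
Weighted total:
  Quality of work 100 × 0.09 = 9
  Reliability 72 × 0.07 = 5.04
  Leadership 89 × 0.08 = 7.12
  Collaboration 64 × 0.07 = 4.48
  Problem-solving 51 × 0.35 = 17.85
  Customer focus 83.25 × 0.12 = 9.99
  Initiative 50 × 0.22 = 11
Sum = 64.48
64.48 < 65 → Fail

Fail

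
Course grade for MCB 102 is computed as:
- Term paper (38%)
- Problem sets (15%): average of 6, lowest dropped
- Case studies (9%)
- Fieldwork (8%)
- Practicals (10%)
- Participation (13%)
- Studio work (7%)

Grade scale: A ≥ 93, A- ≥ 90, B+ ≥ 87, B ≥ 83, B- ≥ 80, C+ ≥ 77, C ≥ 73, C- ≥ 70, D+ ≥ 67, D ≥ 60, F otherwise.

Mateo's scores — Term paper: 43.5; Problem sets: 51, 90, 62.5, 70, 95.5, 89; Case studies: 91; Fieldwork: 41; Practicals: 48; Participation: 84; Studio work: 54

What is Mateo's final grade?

Problem sets: drop 51 → average of remaining 5 = 407/5 = 81.4
Weighted total:
  Term paper 43.5 × 0.38 = 16.53
  Problem sets 81.4 × 0.15 = 12.21
  Case studies 91 × 0.09 = 8.19
  Fieldwork 41 × 0.08 = 3.28
  Practicals 48 × 0.1 = 4.8
  Participation 84 × 0.13 = 10.92
  Studio work 54 × 0.07 = 3.78
Sum = 59.71
59.71 < 60 → F

F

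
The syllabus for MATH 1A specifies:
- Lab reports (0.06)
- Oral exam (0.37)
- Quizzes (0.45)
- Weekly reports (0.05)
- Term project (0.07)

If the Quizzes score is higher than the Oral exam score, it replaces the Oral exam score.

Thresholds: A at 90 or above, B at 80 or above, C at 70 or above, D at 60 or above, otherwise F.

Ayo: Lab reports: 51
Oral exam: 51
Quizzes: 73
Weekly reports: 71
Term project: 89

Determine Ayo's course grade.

Quizzes (73) > Oral exam (51), so Oral exam counts as 73.
Weighted total:
  Lab reports 51 × 0.06 = 3.06
  Oral exam 73 × 0.37 = 27.01
  Quizzes 73 × 0.45 = 32.85
  Weekly reports 71 × 0.05 = 3.55
  Term project 89 × 0.07 = 6.23
Sum = 72.7
72.7 is ≥ 70 and < 80 → C

C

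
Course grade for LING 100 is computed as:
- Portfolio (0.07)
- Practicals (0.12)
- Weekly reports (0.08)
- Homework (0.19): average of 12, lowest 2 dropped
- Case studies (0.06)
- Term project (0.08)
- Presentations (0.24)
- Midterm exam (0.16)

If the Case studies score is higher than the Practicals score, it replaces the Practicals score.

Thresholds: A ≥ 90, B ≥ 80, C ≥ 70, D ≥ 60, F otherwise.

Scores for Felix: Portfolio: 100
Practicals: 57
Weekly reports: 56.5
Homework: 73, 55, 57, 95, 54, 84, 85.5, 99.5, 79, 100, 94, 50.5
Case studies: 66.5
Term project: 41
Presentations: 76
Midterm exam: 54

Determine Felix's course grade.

Homework: drop 50.5, 54 → average of remaining 10 = 822/10 = 82.2
Case studies (66.5) > Practicals (57), so Practicals counts as 66.5.
Weighted total:
  Portfolio 100 × 0.07 = 7
  Practicals 66.5 × 0.12 = 7.98
  Weekly reports 56.5 × 0.08 = 4.52
  Homework 82.2 × 0.19 = 15.618
  Case studies 66.5 × 0.06 = 3.99
  Term project 41 × 0.08 = 3.28
  Presentations 76 × 0.24 = 18.24
  Midterm exam 54 × 0.16 = 8.64
Sum = 69.268
69.268 is ≥ 60 and < 70 → D

D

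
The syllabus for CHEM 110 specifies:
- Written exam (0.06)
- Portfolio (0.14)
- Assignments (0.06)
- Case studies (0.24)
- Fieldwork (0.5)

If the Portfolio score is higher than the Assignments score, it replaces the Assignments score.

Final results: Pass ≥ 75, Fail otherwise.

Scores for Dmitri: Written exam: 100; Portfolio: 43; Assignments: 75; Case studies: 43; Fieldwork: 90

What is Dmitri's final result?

Fail

Portfolio (43) ≤ Assignments (75), so Assignments stays at 75.
Weighted total:
  Written exam 100 × 0.06 = 6
  Portfolio 43 × 0.14 = 6.02
  Assignments 75 × 0.06 = 4.5
  Case studies 43 × 0.24 = 10.32
  Fieldwork 90 × 0.5 = 45
Sum = 71.84
71.84 < 75 → Fail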